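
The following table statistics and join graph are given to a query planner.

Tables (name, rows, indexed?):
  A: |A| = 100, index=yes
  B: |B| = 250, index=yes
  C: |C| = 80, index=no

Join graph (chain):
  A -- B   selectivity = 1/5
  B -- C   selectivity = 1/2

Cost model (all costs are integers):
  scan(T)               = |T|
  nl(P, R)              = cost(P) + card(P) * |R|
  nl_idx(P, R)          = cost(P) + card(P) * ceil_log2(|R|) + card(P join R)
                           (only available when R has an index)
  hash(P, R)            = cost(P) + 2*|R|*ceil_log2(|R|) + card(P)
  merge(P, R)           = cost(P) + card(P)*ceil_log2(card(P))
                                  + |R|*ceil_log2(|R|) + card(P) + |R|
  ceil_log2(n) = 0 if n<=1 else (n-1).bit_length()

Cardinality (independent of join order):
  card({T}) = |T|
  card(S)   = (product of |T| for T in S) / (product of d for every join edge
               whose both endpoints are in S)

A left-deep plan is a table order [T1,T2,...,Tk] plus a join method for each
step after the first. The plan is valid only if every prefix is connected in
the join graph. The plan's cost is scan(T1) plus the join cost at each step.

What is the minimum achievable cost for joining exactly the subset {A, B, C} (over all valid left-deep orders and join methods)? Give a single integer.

Selinger DP over subsets of {A,B,C}:
  {A}: scan cost=100, card=100
  {B}: scan cost=250, card=250
  {C}: scan cost=80, card=80
  {AB}: card=5000; try (A,hash)→1900, (B,merge)→3150, (A,merge)→3300, (B,hash)→4200, (B,nl_idx)→5900, (A,nl_idx)→7000 …(+2); best=1900 via (A,hash)
  {BC}: card=10000; try (C,hash)→1620, (B,merge)→2970, (C,merge)→3140, (B,hash)→4160, (B,nl_idx)→10720, (B,nl)→20080 …(+1); best=1620 via (C,hash)
  {ABC}: card=200000; try (C,hash)→8020, (A,hash)→13020, (C,merge)→72540, (A,merge)→152420, (A,nl_idx)→271620, (C,nl)→401900 …(+1); best=8020 via (C,hash)

8020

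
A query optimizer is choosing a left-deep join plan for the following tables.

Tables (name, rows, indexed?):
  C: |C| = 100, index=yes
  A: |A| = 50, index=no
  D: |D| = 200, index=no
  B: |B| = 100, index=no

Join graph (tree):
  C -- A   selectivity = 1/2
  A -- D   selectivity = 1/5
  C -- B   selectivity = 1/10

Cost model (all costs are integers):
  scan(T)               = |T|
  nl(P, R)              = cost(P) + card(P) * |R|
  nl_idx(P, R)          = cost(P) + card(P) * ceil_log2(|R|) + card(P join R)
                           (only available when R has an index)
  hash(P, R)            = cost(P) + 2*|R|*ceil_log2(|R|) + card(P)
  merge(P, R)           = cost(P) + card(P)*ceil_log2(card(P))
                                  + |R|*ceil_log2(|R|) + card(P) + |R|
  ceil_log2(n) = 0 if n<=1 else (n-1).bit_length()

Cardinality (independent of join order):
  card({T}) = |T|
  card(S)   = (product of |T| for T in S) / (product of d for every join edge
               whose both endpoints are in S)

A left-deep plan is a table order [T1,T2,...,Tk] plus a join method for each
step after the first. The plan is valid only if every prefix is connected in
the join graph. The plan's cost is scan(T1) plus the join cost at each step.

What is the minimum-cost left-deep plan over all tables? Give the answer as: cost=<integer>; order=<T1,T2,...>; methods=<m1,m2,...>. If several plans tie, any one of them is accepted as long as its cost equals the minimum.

Selinger DP (subsets sized 1..n):
  {C}: scan cost=100, card=100
  {A}: scan cost=50, card=50
  {D}: scan cost=200, card=200
  {B}: scan cost=100, card=100
  {AC}: card=2500; try (A,hash)→800, (C,merge)→1200, (A,merge)→1250, (C,hash)→1500, (C,nl_idx)→2900, (C,nl)→5050 …(+1); best=800 via (A,hash)
  {BC}: card=1000; try (C,hash)→1600, (B,hash)→1600, (C,merge)→1700, (B,merge)→1700, (C,nl_idx)→1800, (C,nl)→10100 …(+1); best=1600 via (C,hash)
  {AD}: card=2000; try (A,hash)→1000, (D,merge)→2200, (A,merge)→2350, (D,hash)→3300, (D,nl)→10050, (A,nl)→10200; best=1000 via (A,hash)
  {ACD}: card=100000; try (C,hash)→4400, (D,hash)→6500, (C,merge)→25800, (D,merge)→35100, (C,nl_idx)→115000, (C,nl)→201000 …(+1); best=4400 via (C,hash)
  {ABC}: card=25000; try (A,hash)→3200, (B,hash)→4700, (A,merge)→12950, (B,merge)→34100, (A,nl)→51600, (B,nl)→250800; best=3200 via (A,hash)
  {ABCD}: card=1000000; try (D,hash)→31400, (B,hash)→105800, (D,merge)→405000, (B,merge)→1805200, (D,nl)→5003200, (B,nl)→10004400; best=31400 via (D,hash)

cost=31400; order=B,C,A,D; methods=hash,hash,hash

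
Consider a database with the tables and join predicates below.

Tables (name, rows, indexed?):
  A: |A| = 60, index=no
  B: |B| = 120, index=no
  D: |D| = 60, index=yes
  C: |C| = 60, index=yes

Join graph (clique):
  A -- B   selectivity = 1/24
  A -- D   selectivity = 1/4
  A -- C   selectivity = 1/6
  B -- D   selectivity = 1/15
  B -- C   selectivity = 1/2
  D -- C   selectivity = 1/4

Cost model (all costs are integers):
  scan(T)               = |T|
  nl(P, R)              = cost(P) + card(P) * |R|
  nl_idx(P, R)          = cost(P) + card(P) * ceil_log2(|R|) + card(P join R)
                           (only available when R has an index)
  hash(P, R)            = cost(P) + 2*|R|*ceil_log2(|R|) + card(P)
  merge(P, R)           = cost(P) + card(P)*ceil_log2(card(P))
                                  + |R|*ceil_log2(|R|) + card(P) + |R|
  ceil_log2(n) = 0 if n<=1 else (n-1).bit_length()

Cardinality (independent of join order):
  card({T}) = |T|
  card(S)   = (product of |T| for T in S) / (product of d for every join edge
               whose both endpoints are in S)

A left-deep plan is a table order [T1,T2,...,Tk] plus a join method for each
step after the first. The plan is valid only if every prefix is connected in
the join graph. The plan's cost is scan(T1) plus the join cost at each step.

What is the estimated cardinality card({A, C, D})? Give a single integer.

2250

Tables in S: A(60), C(60), D(60)
Edges inside S: A-D(d=4), A-C(d=6), D-C(d=4)
numerator = 60 * 60 * 60 = 216000
denominator = 4 * 6 * 4 = 96
card(S) = 216000 / 96 = 2250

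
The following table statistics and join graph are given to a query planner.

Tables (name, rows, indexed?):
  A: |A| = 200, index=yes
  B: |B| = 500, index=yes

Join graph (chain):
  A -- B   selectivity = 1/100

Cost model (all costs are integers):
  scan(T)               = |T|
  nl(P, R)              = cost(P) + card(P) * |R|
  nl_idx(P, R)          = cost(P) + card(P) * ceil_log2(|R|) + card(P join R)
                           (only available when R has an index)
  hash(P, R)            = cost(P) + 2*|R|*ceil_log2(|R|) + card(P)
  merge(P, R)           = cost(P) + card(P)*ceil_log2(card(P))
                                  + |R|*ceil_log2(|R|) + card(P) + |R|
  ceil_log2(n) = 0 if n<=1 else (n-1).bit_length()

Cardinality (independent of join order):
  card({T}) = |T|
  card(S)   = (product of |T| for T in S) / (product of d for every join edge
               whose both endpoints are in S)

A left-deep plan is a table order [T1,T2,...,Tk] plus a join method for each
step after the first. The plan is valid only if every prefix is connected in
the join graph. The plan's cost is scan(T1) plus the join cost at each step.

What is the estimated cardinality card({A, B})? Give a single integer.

1000

Tables in S: A(200), B(500)
Edges inside S: A-B(d=100)
numerator = 200 * 500 = 100000
denominator = 100 = 100
card(S) = 100000 / 100 = 1000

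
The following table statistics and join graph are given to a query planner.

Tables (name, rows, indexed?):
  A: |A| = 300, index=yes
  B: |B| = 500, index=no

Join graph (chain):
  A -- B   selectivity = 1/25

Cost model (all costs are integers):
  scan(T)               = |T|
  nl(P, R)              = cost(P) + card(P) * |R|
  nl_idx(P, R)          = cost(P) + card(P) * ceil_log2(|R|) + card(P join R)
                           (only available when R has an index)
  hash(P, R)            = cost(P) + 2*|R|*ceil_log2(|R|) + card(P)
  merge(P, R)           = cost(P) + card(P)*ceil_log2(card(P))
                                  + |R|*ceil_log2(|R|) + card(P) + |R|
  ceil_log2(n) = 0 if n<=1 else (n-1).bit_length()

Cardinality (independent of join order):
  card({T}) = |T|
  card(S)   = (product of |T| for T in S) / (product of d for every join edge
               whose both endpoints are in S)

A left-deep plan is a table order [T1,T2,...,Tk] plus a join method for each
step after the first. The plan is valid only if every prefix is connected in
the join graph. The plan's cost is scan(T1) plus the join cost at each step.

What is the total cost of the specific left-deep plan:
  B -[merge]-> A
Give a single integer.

8500

step 1: scan B: cost=500, card=500
step 2: join A via merge
    card(P join A) = 500*300/(25) = 6000
    cost = 500 + 500*9 + 300*9 + 500 + 300 = 8500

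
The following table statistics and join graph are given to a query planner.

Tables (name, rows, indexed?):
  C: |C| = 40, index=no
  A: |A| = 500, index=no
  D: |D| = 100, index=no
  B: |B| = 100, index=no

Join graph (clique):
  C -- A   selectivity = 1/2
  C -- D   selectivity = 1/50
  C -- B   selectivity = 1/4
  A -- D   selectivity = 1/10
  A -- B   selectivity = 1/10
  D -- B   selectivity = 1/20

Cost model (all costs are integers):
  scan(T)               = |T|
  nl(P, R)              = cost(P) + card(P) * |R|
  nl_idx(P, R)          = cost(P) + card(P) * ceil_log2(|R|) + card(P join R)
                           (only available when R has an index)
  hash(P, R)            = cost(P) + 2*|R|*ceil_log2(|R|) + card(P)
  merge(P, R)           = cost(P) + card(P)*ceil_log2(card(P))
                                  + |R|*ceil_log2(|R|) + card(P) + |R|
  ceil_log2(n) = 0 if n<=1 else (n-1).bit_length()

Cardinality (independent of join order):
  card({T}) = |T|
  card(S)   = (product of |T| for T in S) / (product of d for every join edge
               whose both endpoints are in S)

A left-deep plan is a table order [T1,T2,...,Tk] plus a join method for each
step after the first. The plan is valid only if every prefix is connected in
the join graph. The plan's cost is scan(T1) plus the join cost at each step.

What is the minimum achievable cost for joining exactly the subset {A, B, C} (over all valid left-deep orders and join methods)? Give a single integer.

Selinger DP over subsets of {A,B,C}:
  {C}: scan cost=40, card=40
  {A}: scan cost=500, card=500
  {B}: scan cost=100, card=100
  {AC}: card=10000; try (C,hash)→1480, (A,merge)→5320, (C,merge)→5780, (A,hash)→9080, (A,nl)→20040, (C,nl)→20500; best=1480 via (C,hash)
  {BC}: card=1000; try (C,hash)→680, (B,merge)→1120, (C,merge)→1180, (B,hash)→1480, (B,nl)→4040, (C,nl)→4100; best=680 via (C,hash)
  {AB}: card=5000; try (B,hash)→2400, (A,merge)→5900, (B,merge)→6300, (A,hash)→9200, (A,nl)→50100, (B,nl)→50500; best=2400 via (B,hash)
  {ABC}: card=25000; try (C,hash)→7880, (A,hash)→10680, (B,hash)→12880, (A,merge)→16680, (C,merge)→72680, (B,merge)→152280 …(+3); best=7880 via (C,hash)

7880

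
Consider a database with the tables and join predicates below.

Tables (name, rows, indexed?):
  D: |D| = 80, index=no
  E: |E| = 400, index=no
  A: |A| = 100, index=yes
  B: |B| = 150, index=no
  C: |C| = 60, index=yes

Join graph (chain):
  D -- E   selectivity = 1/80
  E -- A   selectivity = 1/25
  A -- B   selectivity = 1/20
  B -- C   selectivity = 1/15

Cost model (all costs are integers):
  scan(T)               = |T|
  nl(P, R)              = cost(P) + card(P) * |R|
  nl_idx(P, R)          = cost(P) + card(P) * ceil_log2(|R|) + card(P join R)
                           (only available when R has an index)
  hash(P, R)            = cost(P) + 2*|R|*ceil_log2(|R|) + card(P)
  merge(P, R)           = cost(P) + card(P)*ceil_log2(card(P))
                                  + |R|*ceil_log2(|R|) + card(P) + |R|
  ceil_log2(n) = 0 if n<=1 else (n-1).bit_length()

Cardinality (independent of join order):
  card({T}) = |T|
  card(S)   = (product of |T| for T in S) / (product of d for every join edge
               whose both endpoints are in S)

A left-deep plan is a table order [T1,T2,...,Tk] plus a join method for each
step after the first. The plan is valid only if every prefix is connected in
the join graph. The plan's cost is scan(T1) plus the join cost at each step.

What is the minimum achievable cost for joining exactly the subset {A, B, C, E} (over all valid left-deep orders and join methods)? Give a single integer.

13220

Selinger DP over subsets of {A,B,C,E}:
  {E}: scan cost=400, card=400
  {A}: scan cost=100, card=100
  {B}: scan cost=150, card=150
  {C}: scan cost=60, card=60
  {AE}: card=1600; try (A,hash)→2200, (A,nl_idx)→4800, (E,merge)→4900, (A,merge)→5200, (E,hash)→7400, (E,nl)→40100 …(+1); best=2200 via (A,hash)
  {AB}: card=750; try (A,hash)→1700, (A,nl_idx)→1950, (B,merge)→2250, (A,merge)→2300, (B,hash)→2600, (B,nl)→15100 …(+1); best=1700 via (A,hash)
  {BC}: card=600; try (C,hash)→1020, (C,nl_idx)→1650, (B,merge)→1830, (C,merge)→1920, (B,hash)→2520, (B,nl)→9060 …(+1); best=1020 via (C,hash)
  {ABE}: card=12000; try (B,hash)→6200, (E,hash)→9650, (E,merge)→13950, (B,merge)→22750, (B,nl)→242200, (E,nl)→301700; best=6200 via (B,hash)
  {ABC}: card=3000; try (A,hash)→3020, (C,hash)→3170, (A,nl_idx)→8220, (A,merge)→8420, (C,nl_idx)→9200, (C,merge)→10370 …(+2); best=3020 via (A,hash)
  {ABCE}: card=48000; try (E,hash)→13220, (C,hash)→18920, (E,merge)→46020, (C,nl_idx)→126200, (C,merge)→186620, (C,nl)→726200 …(+1); best=13220 via (E,hash)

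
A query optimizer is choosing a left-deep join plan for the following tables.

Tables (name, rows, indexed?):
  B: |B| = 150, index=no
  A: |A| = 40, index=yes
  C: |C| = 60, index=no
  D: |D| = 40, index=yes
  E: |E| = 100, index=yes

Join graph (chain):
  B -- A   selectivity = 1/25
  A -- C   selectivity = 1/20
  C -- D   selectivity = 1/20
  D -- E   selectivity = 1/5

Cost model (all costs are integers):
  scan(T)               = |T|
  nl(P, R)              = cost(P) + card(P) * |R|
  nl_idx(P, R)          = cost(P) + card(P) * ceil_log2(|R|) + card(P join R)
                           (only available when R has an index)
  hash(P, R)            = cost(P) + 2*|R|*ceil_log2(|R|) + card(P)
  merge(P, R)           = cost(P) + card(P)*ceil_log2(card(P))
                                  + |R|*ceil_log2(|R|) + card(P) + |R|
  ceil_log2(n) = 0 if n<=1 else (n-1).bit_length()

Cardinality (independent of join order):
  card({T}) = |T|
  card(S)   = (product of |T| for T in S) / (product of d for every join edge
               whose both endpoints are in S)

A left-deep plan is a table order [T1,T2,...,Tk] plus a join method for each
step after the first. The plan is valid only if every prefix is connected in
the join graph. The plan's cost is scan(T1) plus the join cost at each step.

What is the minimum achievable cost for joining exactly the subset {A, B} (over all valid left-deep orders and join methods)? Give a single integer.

780

Selinger DP over subsets of {A,B}:
  {B}: scan cost=150, card=150
  {A}: scan cost=40, card=40
  {AB}: card=240; try (A,hash)→780, (A,nl_idx)→1290, (B,merge)→1670, (A,merge)→1780, (B,hash)→2480, (B,nl)→6040 …(+1); best=780 via (A,hash)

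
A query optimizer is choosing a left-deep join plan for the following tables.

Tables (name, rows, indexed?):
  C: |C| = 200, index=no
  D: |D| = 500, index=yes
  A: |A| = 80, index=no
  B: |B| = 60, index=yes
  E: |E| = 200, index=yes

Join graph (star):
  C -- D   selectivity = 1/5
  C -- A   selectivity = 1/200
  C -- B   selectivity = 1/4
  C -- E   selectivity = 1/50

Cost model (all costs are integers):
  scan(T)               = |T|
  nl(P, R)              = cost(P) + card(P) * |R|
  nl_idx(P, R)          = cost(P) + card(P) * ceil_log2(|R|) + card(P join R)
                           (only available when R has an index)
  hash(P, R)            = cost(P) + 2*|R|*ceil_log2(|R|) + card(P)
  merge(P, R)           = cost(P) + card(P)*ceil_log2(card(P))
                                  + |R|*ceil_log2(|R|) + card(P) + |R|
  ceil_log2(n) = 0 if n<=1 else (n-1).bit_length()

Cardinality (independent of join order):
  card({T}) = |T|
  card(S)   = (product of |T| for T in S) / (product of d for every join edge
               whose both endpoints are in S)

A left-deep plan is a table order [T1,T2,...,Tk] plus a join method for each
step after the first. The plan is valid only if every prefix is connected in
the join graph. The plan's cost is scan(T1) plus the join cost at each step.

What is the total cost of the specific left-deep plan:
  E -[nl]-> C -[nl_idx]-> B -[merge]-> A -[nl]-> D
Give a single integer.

2637640

step 1: scan E: cost=200, card=200
step 2: join C via nl
    card(P join C) = 200*200/(50) = 800
    cost = 200 + 200*200 = 40200
step 3: join B via nl_idx
    card(P join B) = 800*60/(4) = 12000
    cost = 40200 + 800*6 + 12000 = 57000
step 4: join A via merge
    card(P join A) = 12000*80/(200) = 4800
    cost = 57000 + 12000*14 + 80*7 + 12000 + 80 = 237640
step 5: join D via nl
    card(P join D) = 4800*500/(5) = 480000
    cost = 237640 + 4800*500 = 2637640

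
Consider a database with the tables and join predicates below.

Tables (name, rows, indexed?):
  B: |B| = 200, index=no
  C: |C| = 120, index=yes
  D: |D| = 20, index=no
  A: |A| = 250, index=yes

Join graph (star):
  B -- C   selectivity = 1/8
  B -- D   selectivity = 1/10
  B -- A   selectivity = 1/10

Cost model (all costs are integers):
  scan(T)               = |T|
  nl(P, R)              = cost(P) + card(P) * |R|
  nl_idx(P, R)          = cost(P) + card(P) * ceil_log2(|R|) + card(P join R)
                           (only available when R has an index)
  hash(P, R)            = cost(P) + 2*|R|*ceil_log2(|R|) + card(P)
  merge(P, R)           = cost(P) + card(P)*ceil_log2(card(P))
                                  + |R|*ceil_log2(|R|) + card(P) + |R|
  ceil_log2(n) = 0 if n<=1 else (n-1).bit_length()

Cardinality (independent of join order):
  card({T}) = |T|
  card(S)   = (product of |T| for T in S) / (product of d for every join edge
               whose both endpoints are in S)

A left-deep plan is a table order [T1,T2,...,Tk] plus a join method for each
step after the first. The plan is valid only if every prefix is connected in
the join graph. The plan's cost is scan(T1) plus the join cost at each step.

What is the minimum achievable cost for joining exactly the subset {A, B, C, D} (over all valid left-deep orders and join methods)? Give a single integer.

12680

Selinger DP over subsets of {A,B,C,D}:
  {B}: scan cost=200, card=200
  {C}: scan cost=120, card=120
  {D}: scan cost=20, card=20
  {A}: scan cost=250, card=250
  {BC}: card=3000; try (C,hash)→2080, (B,merge)→2880, (C,merge)→2960, (B,hash)→3440, (C,nl_idx)→4600, (B,nl)→24120 …(+1); best=2080 via (C,hash)
  {BD}: card=400; try (D,hash)→600, (B,merge)→1940, (D,merge)→2120, (B,hash)→3240, (B,nl)→4020, (D,nl)→4200; best=600 via (D,hash)
  {AB}: card=5000; try (B,hash)→3700, (A,merge)→4250, (B,merge)→4300, (A,hash)→4400, (A,nl_idx)→6800, (A,nl)→50200 …(+1); best=3700 via (B,hash)
  {BCD}: card=6000; try (C,hash)→2680, (D,hash)→5280, (C,merge)→5560, (C,nl_idx)→9400, (D,merge)→41200, (C,nl)→48600 …(+1); best=2680 via (C,hash)
  {ABC}: card=75000; try (A,hash)→9080, (C,hash)→10380, (A,merge)→43330, (C,merge)→74660, (A,nl_idx)→101080, (C,nl_idx)→113700 …(+2); best=9080 via (A,hash)
  {ABD}: card=10000; try (A,hash)→5000, (A,merge)→6850, (D,hash)→8900, (A,nl_idx)→13800, (D,merge)→73820, (A,nl)→100600 …(+1); best=5000 via (A,hash)
  {ABCD}: card=150000; try (A,hash)→12680, (C,hash)→16680, (D,hash)→84280, (A,merge)→88930, (C,merge)→155960, (A,nl_idx)→200680 …(+5); best=12680 via (A,hash)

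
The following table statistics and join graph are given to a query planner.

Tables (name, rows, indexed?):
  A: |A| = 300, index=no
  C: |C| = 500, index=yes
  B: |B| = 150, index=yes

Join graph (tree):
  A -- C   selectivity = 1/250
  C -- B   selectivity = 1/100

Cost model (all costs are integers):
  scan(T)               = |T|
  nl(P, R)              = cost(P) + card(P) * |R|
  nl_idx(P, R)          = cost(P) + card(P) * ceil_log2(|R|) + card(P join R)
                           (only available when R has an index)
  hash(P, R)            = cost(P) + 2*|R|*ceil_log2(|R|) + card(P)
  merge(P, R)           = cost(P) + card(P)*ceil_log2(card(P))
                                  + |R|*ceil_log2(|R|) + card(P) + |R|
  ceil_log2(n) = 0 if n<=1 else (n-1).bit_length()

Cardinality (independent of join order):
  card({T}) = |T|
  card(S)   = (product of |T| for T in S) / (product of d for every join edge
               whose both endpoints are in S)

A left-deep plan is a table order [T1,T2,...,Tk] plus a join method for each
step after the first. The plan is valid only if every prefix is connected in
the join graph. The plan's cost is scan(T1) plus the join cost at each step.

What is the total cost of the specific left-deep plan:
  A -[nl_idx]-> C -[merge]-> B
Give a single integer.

step 1: scan A: cost=300, card=300
step 2: join C via nl_idx
    card(P join C) = 300*500/(250) = 600
    cost = 300 + 300*9 + 600 = 3600
step 3: join B via merge
    card(P join B) = 600*150/(100) = 900
    cost = 3600 + 600*10 + 150*8 + 600 + 150 = 11550

11550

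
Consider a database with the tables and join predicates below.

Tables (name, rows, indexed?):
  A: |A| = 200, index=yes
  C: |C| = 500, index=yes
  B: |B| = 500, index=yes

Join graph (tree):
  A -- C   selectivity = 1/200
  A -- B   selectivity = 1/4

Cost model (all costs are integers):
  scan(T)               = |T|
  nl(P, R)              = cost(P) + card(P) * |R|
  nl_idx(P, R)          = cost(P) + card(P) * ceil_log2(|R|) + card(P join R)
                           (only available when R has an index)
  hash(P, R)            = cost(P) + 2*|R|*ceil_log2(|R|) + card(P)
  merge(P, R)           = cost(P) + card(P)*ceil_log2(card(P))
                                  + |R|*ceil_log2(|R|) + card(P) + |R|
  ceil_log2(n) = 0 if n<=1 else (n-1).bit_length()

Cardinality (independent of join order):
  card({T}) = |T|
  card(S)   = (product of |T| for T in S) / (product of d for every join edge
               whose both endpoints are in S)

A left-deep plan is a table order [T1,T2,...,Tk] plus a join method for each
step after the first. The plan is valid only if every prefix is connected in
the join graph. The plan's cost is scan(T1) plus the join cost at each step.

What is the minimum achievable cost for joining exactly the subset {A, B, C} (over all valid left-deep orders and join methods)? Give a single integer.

12000

Selinger DP over subsets of {A,B,C}:
  {A}: scan cost=200, card=200
  {C}: scan cost=500, card=500
  {B}: scan cost=500, card=500
  {AC}: card=500; try (C,nl_idx)→2500, (A,hash)→4200, (A,nl_idx)→5000, (C,merge)→7000, (A,merge)→7300, (C,hash)→9400 …(+2); best=2500 via (C,nl_idx)
  {AB}: card=25000; try (A,hash)→4200, (B,merge)→7000, (A,merge)→7300, (B,hash)→9400, (B,nl_idx)→27000, (A,nl_idx)→29500 …(+2); best=4200 via (A,hash)
  {ABC}: card=62500; try (B,hash)→12000, (B,merge)→12500, (C,hash)→38200, (B,nl_idx)→69500, (B,nl)→252500, (C,nl_idx)→291700 …(+2); best=12000 via (B,hash)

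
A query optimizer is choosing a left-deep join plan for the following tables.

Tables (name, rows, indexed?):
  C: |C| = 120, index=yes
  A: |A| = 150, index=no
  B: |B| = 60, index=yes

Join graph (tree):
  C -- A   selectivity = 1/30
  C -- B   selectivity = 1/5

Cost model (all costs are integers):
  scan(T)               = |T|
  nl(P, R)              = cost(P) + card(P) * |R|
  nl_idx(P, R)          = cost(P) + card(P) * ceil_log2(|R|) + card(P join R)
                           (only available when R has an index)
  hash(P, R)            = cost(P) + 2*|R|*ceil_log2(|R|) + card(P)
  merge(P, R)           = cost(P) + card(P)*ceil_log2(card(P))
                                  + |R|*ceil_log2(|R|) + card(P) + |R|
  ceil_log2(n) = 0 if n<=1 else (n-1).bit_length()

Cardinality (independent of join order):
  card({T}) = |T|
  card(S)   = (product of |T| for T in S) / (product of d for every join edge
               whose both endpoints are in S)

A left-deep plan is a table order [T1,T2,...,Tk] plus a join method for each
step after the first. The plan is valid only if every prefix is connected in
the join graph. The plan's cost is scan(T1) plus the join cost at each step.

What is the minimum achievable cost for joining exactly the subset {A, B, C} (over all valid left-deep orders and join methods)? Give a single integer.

3120

Selinger DP over subsets of {A,B,C}:
  {C}: scan cost=120, card=120
  {A}: scan cost=150, card=150
  {B}: scan cost=60, card=60
  {AC}: card=600; try (C,nl_idx)→1800, (C,hash)→1980, (A,merge)→2430, (C,merge)→2460, (A,hash)→2640, (A,nl)→18120 …(+1); best=1800 via (C,nl_idx)
  {BC}: card=1440; try (B,hash)→960, (C,merge)→1440, (B,merge)→1500, (C,hash)→1800, (C,nl_idx)→1920, (B,nl_idx)→2280 …(+2); best=960 via (B,hash)
  {ABC}: card=7200; try (B,hash)→3120, (A,hash)→4800, (B,merge)→8820, (B,nl_idx)→12600, (A,merge)→19590, (B,nl)→37800 …(+1); best=3120 via (B,hash)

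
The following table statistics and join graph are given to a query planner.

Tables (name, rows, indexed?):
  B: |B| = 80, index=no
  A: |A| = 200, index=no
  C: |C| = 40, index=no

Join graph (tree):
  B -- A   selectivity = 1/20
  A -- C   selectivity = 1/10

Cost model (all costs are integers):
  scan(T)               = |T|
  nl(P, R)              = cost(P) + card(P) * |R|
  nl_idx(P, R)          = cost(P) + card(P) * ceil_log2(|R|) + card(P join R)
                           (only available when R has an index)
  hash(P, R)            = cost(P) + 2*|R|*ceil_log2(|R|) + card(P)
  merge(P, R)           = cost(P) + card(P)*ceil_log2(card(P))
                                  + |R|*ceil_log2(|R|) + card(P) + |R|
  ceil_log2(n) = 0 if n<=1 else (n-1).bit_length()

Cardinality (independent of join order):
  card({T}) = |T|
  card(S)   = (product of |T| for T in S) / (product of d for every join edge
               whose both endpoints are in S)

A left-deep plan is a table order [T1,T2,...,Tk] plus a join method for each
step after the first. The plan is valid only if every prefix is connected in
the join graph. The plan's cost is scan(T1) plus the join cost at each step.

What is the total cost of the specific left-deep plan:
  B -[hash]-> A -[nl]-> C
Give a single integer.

35360

step 1: scan B: cost=80, card=80
step 2: join A via hash
    card(P join A) = 80*200/(20) = 800
    cost = 80 + 2*200*8 + 80 = 3360
step 3: join C via nl
    card(P join C) = 800*40/(10) = 3200
    cost = 3360 + 800*40 = 35360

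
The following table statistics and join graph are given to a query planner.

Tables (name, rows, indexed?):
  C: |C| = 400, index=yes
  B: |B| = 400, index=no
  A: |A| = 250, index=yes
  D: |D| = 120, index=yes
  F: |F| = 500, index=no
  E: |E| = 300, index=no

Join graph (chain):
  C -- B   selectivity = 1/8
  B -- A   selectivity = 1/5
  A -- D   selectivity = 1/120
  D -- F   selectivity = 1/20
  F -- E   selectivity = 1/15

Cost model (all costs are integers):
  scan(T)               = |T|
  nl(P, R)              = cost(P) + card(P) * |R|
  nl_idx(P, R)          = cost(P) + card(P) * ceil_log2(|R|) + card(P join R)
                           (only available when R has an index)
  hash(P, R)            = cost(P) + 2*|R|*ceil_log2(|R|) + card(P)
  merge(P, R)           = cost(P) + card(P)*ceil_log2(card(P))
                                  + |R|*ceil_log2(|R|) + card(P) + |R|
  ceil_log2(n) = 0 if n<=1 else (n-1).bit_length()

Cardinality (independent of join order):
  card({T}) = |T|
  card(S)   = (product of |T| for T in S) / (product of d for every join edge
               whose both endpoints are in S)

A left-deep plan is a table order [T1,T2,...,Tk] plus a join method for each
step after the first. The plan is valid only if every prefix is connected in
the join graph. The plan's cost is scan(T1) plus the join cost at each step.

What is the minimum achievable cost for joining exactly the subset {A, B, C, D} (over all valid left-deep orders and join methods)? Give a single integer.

Selinger DP over subsets of {A,B,C,D}:
  {C}: scan cost=400, card=400
  {B}: scan cost=400, card=400
  {A}: scan cost=250, card=250
  {D}: scan cost=120, card=120
  {BC}: card=20000; try (C,hash)→8000, (B,hash)→8000, (C,merge)→8400, (B,merge)→8400, (C,nl_idx)→24000, (C,nl)→160400 …(+1); best=8000 via (C,hash)
  {AB}: card=20000; try (A,hash)→4800, (B,merge)→6500, (A,merge)→6650, (B,hash)→7700, (A,nl_idx)→23600, (B,nl)→100250 …(+1); best=4800 via (A,hash)
  {AD}: card=250; try (A,nl_idx)→1330, (D,hash)→2180, (D,nl_idx)→2250, (A,merge)→3330, (D,merge)→3460, (A,hash)→4240 …(+2); best=1330 via (A,nl_idx)
  {ABC}: card=1000000; try (C,hash)→32000, (A,hash)→32000, (C,merge)→328800, (A,merge)→330250, (A,nl_idx)→1168000, (C,nl_idx)→1184800 …(+2); best=32000 via (C,hash)
  {ABD}: card=20000; try (B,merge)→7580, (B,hash)→8780, (D,hash)→26480, (B,nl)→101330, (D,nl_idx)→164800, (D,merge)→325760 …(+1); best=7580 via (B,merge)
  {ABCD}: card=1000000; try (C,hash)→34780, (C,merge)→331580, (D,hash)→1033680, (C,nl_idx)→1187580, (C,nl)→8007580, (D,nl_idx)→8032000 …(+2); best=34780 via (C,hash)

34780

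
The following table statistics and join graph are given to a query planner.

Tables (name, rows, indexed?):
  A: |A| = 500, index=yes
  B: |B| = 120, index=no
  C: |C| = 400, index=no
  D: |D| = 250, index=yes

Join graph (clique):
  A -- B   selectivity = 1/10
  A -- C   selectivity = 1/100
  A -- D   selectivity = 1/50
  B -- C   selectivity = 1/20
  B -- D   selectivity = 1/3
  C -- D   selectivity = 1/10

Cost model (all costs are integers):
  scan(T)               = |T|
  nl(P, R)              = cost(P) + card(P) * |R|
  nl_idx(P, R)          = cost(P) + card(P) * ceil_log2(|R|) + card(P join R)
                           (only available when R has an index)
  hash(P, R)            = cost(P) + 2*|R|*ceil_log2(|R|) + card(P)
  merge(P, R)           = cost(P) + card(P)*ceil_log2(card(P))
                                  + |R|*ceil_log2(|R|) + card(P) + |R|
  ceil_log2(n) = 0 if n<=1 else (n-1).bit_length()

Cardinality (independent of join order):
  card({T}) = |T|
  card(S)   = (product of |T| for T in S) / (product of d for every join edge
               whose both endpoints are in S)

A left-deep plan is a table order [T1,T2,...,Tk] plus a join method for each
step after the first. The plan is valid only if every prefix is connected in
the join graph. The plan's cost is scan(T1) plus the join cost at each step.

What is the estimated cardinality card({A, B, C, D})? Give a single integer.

200

Tables in S: A(500), B(120), C(400), D(250)
Edges inside S: A-B(d=10), A-C(d=100), A-D(d=50), B-C(d=20), B-D(d=3), C-D(d=10)
numerator = 500 * 120 * 400 * 250 = 6000000000
denominator = 10 * 100 * 50 * 20 * 3 * 10 = 30000000
card(S) = 6000000000 / 30000000 = 200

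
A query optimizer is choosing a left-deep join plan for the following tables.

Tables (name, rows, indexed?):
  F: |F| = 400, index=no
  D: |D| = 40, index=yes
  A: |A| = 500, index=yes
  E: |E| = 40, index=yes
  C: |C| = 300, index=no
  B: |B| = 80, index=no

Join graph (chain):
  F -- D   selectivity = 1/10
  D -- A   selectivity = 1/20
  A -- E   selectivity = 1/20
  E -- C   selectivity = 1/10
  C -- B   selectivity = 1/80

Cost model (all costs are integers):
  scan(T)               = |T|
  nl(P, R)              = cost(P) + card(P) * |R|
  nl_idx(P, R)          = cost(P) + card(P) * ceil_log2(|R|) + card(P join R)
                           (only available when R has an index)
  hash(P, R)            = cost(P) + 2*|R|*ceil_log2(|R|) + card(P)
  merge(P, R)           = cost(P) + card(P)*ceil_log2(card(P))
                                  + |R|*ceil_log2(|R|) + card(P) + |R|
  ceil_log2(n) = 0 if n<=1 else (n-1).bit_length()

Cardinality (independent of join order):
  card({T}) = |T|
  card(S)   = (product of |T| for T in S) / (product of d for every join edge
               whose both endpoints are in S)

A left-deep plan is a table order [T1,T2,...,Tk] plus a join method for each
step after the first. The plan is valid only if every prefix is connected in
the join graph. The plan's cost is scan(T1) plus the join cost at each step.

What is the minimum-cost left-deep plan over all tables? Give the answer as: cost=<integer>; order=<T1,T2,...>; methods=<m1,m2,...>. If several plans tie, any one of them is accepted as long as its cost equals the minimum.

Selinger DP (subsets sized 1..n):
  {F}: scan cost=400, card=400
  {D}: scan cost=40, card=40
  {A}: scan cost=500, card=500
  {E}: scan cost=40, card=40
  {C}: scan cost=300, card=300
  {B}: scan cost=80, card=80
  {DF}: card=1600; try (D,hash)→1280, (F,merge)→4320, (D,nl_idx)→4400, (D,merge)→4680, (F,hash)→7280, (F,nl)→16040 …(+1); best=1280 via (D,hash)
  {AD}: card=1000; try (A,nl_idx)→1400, (D,hash)→1480, (D,nl_idx)→4500, (A,merge)→5320, (D,merge)→5780, (A,hash)→9080 …(+2); best=1400 via (A,nl_idx)
  {AE}: card=1000; try (A,nl_idx)→1400, (E,hash)→1480, (E,nl_idx)→4500, (A,merge)→5320, (E,merge)→5780, (A,hash)→9080 …(+2); best=1400 via (A,nl_idx)
  {CE}: card=1200; try (E,hash)→1080, (E,nl_idx)→3300, (C,merge)→3320, (E,merge)→3580, (C,hash)→5480, (C,nl)→12040 …(+1); best=1080 via (E,hash)
  {BC}: card=300; try (B,hash)→1720, (C,merge)→3720, (B,merge)→3940, (C,hash)→5560, (C,nl)→24080, (B,nl)→24300; best=1720 via (B,hash)
  {ADF}: card=40000; try (F,hash)→9600, (A,hash)→11880, (F,merge)→16400, (A,merge)→25480, (A,nl_idx)→55680, (F,nl)→401400 …(+1); best=9600 via (F,hash)
  {ADE}: card=2000; try (E,hash)→2880, (D,hash)→2880, (E,nl_idx)→9400, (D,nl_idx)→9400, (E,merge)→12680, (D,merge)→12680 …(+2); best=2880 via (E,hash)
  {ACE}: card=30000; try (C,hash)→7800, (A,hash)→11280, (C,merge)→15400, (A,merge)→20480, (A,nl_idx)→41880, (C,nl)→301400 …(+1); best=7800 via (C,hash)
  {BCE}: card=1200; try (E,hash)→2500, (B,hash)→3400, (E,nl_idx)→4720, (E,merge)→5000, (E,nl)→13720, (B,merge)→16120 …(+1); best=2500 via (E,hash)
  {ADEF}: card=80000; try (F,hash)→12080, (F,merge)→30880, (E,hash)→50080, (E,nl_idx)→329600, (E,merge)→689880, (F,nl)→802880 …(+1); best=12080 via (F,hash)
  {ACDE}: card=60000; try (C,hash)→10280, (C,merge)→29880, (D,hash)→38280, (D,nl_idx)→247800, (D,merge)→488080, (C,nl)→602880 …(+1); best=10280 via (C,hash)
  {ABCE}: card=30000; try (A,hash)→12700, (A,merge)→21900, (B,hash)→38920, (A,nl_idx)→43300, (B,merge)→488440, (A,nl)→602500 …(+1); best=12700 via (A,hash)
  {ACDEF}: card=2400000; try (F,hash)→77480, (C,hash)→97480, (F,merge)→1034280, (C,merge)→1455080, (F,nl)→24010280, (C,nl)→24012080; best=77480 via (F,hash)
  {ABCDE}: card=60000; try (D,hash)→43180, (B,hash)→71400, (D,nl_idx)→252700, (D,merge)→492980, (B,merge)→1030920, (D,nl)→1212700 …(+1); best=43180 via (D,hash)
  {ABCDEF}: card=2400000; try (F,hash)→110380, (F,merge)→1067180, (B,hash)→2478600, (F,nl)→24043180, (B,merge)→55278120, (B,nl)→192077480; best=110380 via (F,hash)

cost=110380; order=C,B,E,A,D,F; methods=hash,hash,hash,hash,hash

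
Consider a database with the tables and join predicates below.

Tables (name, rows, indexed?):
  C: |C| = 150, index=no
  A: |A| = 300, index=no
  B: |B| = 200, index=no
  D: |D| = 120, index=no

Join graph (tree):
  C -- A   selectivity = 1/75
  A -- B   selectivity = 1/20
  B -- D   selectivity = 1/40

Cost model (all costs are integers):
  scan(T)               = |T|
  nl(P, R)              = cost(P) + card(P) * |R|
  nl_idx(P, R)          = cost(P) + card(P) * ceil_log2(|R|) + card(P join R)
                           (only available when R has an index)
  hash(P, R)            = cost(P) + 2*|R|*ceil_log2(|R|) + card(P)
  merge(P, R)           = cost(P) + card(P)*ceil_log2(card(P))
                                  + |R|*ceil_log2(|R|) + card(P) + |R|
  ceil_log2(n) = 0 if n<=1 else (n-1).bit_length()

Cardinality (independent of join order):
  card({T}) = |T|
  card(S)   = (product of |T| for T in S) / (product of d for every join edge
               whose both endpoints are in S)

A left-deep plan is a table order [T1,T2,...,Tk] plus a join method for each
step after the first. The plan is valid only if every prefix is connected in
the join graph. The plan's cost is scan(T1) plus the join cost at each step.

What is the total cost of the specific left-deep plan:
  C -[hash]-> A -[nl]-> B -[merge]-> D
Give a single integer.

210660

step 1: scan C: cost=150, card=150
step 2: join A via hash
    card(P join A) = 150*300/(75) = 600
    cost = 150 + 2*300*9 + 150 = 5700
step 3: join B via nl
    card(P join B) = 600*200/(20) = 6000
    cost = 5700 + 600*200 = 125700
step 4: join D via merge
    card(P join D) = 6000*120/(40) = 18000
    cost = 125700 + 6000*13 + 120*7 + 6000 + 120 = 210660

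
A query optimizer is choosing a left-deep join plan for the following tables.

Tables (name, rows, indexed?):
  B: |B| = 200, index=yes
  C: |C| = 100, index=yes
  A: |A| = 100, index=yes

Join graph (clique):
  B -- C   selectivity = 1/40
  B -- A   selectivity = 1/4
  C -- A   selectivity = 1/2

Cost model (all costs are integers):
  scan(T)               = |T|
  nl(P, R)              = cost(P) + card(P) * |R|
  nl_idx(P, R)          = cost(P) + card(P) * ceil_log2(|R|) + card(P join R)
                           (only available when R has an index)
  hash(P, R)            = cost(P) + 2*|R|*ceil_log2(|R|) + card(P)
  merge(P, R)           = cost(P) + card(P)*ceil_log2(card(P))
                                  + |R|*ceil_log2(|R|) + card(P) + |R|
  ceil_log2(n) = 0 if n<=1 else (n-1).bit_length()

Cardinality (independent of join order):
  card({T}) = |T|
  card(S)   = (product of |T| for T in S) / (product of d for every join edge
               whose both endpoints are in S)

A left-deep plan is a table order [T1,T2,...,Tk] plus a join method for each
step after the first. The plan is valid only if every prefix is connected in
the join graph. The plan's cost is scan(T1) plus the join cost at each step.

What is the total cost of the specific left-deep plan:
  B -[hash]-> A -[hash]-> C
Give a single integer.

8200

step 1: scan B: cost=200, card=200
step 2: join A via hash
    card(P join A) = 200*100/(4) = 5000
    cost = 200 + 2*100*7 + 200 = 1800
step 3: join C via hash
    card(P join C) = 5000*100/(40*2) = 6250
    cost = 1800 + 2*100*7 + 5000 = 8200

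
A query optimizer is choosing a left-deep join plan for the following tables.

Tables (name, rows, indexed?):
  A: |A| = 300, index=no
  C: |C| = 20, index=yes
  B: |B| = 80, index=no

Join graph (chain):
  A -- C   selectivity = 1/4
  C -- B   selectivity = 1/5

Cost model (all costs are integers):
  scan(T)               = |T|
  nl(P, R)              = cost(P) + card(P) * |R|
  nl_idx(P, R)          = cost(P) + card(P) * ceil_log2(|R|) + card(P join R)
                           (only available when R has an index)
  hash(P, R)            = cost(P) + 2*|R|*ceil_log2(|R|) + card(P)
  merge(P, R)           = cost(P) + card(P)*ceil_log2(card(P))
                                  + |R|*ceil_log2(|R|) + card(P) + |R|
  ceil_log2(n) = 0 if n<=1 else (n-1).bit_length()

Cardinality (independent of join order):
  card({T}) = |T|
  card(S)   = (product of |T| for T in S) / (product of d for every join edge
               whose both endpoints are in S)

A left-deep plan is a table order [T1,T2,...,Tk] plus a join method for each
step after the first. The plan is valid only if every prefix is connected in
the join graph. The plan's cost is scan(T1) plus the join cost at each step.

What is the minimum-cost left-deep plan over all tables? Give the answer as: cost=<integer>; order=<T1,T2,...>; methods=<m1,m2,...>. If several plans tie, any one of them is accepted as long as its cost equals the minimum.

cost=3420; order=A,C,B; methods=hash,hash

Selinger DP (subsets sized 1..n):
  {A}: scan cost=300, card=300
  {C}: scan cost=20, card=20
  {B}: scan cost=80, card=80
  {AC}: card=1500; try (C,hash)→800, (A,merge)→3140, (C,nl_idx)→3300, (C,merge)→3420, (A,hash)→5440, (A,nl)→6020 …(+1); best=800 via (C,hash)
  {BC}: card=320; try (C,hash)→360, (B,merge)→780, (C,nl_idx)→800, (C,merge)→840, (B,hash)→1160, (B,nl)→1620 …(+1); best=360 via (C,hash)
  {ABC}: card=24000; try (B,hash)→3420, (A,hash)→6080, (A,merge)→6560, (B,merge)→19440, (A,nl)→96360, (B,nl)→120800; best=3420 via (B,hash)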